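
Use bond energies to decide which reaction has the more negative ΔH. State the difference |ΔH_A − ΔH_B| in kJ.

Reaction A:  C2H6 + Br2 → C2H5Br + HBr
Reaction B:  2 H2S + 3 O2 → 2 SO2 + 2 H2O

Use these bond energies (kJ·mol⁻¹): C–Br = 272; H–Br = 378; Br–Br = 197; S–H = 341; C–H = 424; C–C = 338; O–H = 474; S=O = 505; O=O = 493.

Reaction B, by 1044 kJ

Reaction A:
  Bonds broken (reactants):
    Br–Br: 1 × 197 = 197
    C–C: 1 × 338 = 338
    C–H: 6 × 424 = 2544
    Σ(broken) = 3079 kJ
  Bonds formed (products):
    C–Br: 1 × 272 = 272
    C–C: 1 × 338 = 338
    C–H: 5 × 424 = 2120
    H–Br: 1 × 378 = 378
    Σ(formed) = 3108 kJ
  ΔH_A = 3079 − 3108 = −29 kJ
Reaction B:
  Bonds broken (reactants):
    O=O: 3 × 493 = 1479
    S–H: 4 × 341 = 1364
    Σ(broken) = 2843 kJ
  Bonds formed (products):
    O–H: 4 × 474 = 1896
    S=O: 4 × 505 = 2020
    Σ(formed) = 3916 kJ
  ΔH_B = 2843 − 3916 = −1073 kJ
ΔH_A − ΔH_B = +1044 kJ, so reaction B has the more negative ΔH; |ΔH_A − ΔH_B| = 1044 kJ.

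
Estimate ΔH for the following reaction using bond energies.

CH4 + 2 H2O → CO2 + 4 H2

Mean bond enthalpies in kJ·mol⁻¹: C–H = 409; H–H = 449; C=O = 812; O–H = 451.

Bonds broken (reactants):
  C–H: 4 × 409 = 1636
  O–H: 4 × 451 = 1804
  Σ(broken) = 3440 kJ
Bonds formed (products):
  C=O: 2 × 812 = 1624
  H–H: 4 × 449 = 1796
  Σ(formed) = 3420 kJ
ΔH = Σ(broken) − Σ(formed) = 3440 − 3420 = +20 kJ

ΔH ≈ +20 kJ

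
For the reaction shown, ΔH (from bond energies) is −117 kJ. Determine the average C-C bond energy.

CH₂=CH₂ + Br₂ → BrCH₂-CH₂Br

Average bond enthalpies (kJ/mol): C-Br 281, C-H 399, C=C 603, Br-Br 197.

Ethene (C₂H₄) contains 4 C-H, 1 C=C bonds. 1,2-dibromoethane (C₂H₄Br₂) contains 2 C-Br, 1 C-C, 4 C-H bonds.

D(C-C) ≈ 355 kJ/mol

Let D be the C-C bond energy.
Σ(broken) = 1×197 + 4×399 + 1×603 = 2396
Σ(formed) = 2×281 + 1×D + 4×399 = 2158 + D
ΔH = Σ(broken) − Σ(formed) = (2396) − (2158 + D) = +238 − D
Setting this equal to −117 kJ gives D = 355 kJ/mol.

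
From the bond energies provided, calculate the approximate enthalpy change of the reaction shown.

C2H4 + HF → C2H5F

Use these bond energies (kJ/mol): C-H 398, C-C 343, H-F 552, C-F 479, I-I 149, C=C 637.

Bonds broken (reactants):
  C-H: 4 × 398 = 1592
  C=C: 1 × 637 = 637
  H-F: 1 × 552 = 552
  Σ(broken) = 2781 kJ
Bonds formed (products):
  C-C: 1 × 343 = 343
  C-F: 1 × 479 = 479
  C-H: 5 × 398 = 1990
  Σ(formed) = 2812 kJ
ΔH = Σ(broken) − Σ(formed) = 2781 − 2812 = −31 kJ

ΔH ≈ −31 kJ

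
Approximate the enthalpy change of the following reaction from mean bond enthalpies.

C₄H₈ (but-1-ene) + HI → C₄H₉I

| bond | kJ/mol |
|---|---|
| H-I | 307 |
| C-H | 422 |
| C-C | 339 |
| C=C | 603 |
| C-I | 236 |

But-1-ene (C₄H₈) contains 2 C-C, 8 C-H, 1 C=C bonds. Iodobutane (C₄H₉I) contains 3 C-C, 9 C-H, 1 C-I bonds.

Bonds broken (reactants):
  C-C: 2 × 339 = 678
  C-H: 8 × 422 = 3376
  C=C: 1 × 603 = 603
  H-I: 1 × 307 = 307
  Σ(broken) = 4964 kJ
Bonds formed (products):
  C-C: 3 × 339 = 1017
  C-H: 9 × 422 = 3798
  C-I: 1 × 236 = 236
  Σ(formed) = 5051 kJ
ΔH = Σ(broken) − Σ(formed) = 4964 − 5051 = −87 kJ

ΔH ≈ −87 kJ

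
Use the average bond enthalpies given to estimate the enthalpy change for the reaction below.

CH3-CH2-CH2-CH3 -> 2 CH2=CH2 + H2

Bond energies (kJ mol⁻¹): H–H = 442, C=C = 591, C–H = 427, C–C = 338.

Bonds broken (reactants):
  C–C: 3 × 338 = 1014
  C–H: 10 × 427 = 4270
  Σ(broken) = 5284 kJ
Bonds formed (products):
  C–H: 8 × 427 = 3416
  C=C: 2 × 591 = 1182
  H–H: 1 × 442 = 442
  Σ(formed) = 5040 kJ
ΔH = Σ(broken) − Σ(formed) = 5284 − 5040 = +244 kJ

ΔH ≈ +244 kJ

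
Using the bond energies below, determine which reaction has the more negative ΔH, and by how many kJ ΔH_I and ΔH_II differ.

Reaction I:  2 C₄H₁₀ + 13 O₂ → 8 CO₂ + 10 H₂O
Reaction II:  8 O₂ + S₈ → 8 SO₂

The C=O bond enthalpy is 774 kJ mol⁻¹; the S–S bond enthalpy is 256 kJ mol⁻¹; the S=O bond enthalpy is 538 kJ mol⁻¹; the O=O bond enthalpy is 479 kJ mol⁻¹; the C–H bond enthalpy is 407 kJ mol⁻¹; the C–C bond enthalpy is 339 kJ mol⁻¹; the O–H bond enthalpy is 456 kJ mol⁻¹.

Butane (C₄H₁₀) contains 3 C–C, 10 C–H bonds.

Reaction I:
  Bonds broken (reactants):
    C–C: 6 × 339 = 2034
    C–H: 20 × 407 = 8140
    O=O: 13 × 479 = 6227
    Σ(broken) = 16401 kJ
  Bonds formed (products):
    C=O: 16 × 774 = 12384
    O–H: 20 × 456 = 9120
    Σ(formed) = 21504 kJ
  ΔH_I = 16401 − 21504 = −5103 kJ
Reaction II:
  Bonds broken (reactants):
    O=O: 8 × 479 = 3832
    S–S: 8 × 256 = 2048
    Σ(broken) = 5880 kJ
  Bonds formed (products):
    S=O: 16 × 538 = 8608
    Σ(formed) = 8608 kJ
  ΔH_II = 5880 − 8608 = −2728 kJ
ΔH_I − ΔH_II = −2375 kJ, so reaction I has the more negative ΔH; |ΔH_I − ΔH_II| = 2375 kJ.

Reaction I, by 2375 kJ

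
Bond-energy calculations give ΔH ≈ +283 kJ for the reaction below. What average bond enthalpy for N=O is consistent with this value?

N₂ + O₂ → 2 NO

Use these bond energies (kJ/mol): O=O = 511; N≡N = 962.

Let D be the N=O bond energy.
Σ(broken) = 1×962 + 1×511 = 1473
Σ(formed) = 2×D = 2D
ΔH = Σ(broken) − Σ(formed) = (1473) − (2D) = +1473 − 2D
Setting this equal to +283 kJ gives 2D = 1190, so D = 595 kJ/mol.

D(N=O) ≈ 595 kJ/mol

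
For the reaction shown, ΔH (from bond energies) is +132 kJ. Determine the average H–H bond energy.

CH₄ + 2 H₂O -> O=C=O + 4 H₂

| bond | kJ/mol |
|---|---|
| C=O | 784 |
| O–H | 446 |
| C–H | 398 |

D(H–H) ≈ 419 kJ/mol

Let D be the H–H bond energy.
Σ(broken) = 4×398 + 4×446 = 3376
Σ(formed) = 2×784 + 4×D = 1568 + 4D
ΔH = Σ(broken) − Σ(formed) = (3376) − (1568 + 4D) = +1808 − 4D
Setting this equal to +132 kJ gives 4D = 1676, so D = 419 kJ/mol.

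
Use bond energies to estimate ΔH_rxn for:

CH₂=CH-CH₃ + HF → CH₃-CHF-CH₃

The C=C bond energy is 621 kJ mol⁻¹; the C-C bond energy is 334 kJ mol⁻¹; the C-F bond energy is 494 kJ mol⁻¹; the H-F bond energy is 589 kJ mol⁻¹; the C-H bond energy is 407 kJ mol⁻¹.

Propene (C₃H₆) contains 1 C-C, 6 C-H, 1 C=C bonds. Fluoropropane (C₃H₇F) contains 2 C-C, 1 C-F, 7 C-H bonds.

Bonds broken (reactants):
  C-C: 1 × 334 = 334
  C-H: 6 × 407 = 2442
  C=C: 1 × 621 = 621
  H-F: 1 × 589 = 589
  Σ(broken) = 3986 kJ
Bonds formed (products):
  C-C: 2 × 334 = 668
  C-F: 1 × 494 = 494
  C-H: 7 × 407 = 2849
  Σ(formed) = 4011 kJ
ΔH = Σ(broken) − Σ(formed) = 3986 − 4011 = −25 kJ

ΔH ≈ −25 kJ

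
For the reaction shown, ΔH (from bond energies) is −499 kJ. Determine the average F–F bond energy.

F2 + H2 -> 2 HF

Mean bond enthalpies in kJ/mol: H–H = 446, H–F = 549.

Let D be the F–F bond energy.
Σ(broken) = 1×D + 1×446 = 446 + D
Σ(formed) = 2×549 = 1098
ΔH = Σ(broken) − Σ(formed) = (446 + D) − (1098) = −652 + D
Setting this equal to −499 kJ gives D = 153 kJ/mol.

D(F–F) ≈ 153 kJ/mol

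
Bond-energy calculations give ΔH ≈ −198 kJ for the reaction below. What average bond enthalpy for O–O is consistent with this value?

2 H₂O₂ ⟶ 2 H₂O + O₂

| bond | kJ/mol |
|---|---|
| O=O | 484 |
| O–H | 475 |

D(O–O) ≈ 143 kJ/mol

Let D be the O–O bond energy.
Σ(broken) = 4×475 + 2×D = 1900 + 2D
Σ(formed) = 4×475 + 1×484 = 2384
ΔH = Σ(broken) − Σ(formed) = (1900 + 2D) − (2384) = −484 + 2D
Setting this equal to −198 kJ gives 2D = 286, so D = 143 kJ/mol.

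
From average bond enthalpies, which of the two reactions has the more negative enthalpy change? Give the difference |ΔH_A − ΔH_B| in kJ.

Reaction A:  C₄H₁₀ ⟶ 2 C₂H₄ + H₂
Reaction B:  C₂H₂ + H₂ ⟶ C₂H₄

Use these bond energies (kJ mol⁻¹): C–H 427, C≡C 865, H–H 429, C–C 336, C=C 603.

Reaction B, by 390 kJ

Reaction A:
  Bonds broken (reactants):
    C–C: 3 × 336 = 1008
    C–H: 10 × 427 = 4270
    Σ(broken) = 5278 kJ
  Bonds formed (products):
    C–H: 8 × 427 = 3416
    C=C: 2 × 603 = 1206
    H–H: 1 × 429 = 429
    Σ(formed) = 5051 kJ
  ΔH_A = 5278 − 5051 = +227 kJ
Reaction B:
  Bonds broken (reactants):
    C≡C: 1 × 865 = 865
    C–H: 2 × 427 = 854
    H–H: 1 × 429 = 429
    Σ(broken) = 2148 kJ
  Bonds formed (products):
    C–H: 4 × 427 = 1708
    C=C: 1 × 603 = 603
    Σ(formed) = 2311 kJ
  ΔH_B = 2148 − 2311 = −163 kJ
ΔH_A − ΔH_B = +390 kJ, so reaction B has the more negative ΔH; |ΔH_A − ΔH_B| = 390 kJ.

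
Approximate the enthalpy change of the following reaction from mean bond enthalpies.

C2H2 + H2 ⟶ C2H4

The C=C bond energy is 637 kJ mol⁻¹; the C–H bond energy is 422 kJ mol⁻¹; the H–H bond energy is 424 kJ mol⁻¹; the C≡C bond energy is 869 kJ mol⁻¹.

ΔH ≈ −188 kJ

Bonds broken (reactants):
  C≡C: 1 × 869 = 869
  C–H: 2 × 422 = 844
  H–H: 1 × 424 = 424
  Σ(broken) = 2137 kJ
Bonds formed (products):
  C–H: 4 × 422 = 1688
  C=C: 1 × 637 = 637
  Σ(formed) = 2325 kJ
ΔH = Σ(broken) − Σ(formed) = 2137 − 2325 = −188 kJ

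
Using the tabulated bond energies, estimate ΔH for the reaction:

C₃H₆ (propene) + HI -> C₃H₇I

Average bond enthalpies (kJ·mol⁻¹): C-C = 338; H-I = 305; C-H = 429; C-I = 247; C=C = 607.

ΔH ≈ −102 kJ

Bonds broken (reactants):
  C-C: 1 × 338 = 338
  C-H: 6 × 429 = 2574
  C=C: 1 × 607 = 607
  H-I: 1 × 305 = 305
  Σ(broken) = 3824 kJ
Bonds formed (products):
  C-C: 2 × 338 = 676
  C-H: 7 × 429 = 3003
  C-I: 1 × 247 = 247
  Σ(formed) = 3926 kJ
ΔH = Σ(broken) − Σ(formed) = 3824 − 3926 = −102 kJ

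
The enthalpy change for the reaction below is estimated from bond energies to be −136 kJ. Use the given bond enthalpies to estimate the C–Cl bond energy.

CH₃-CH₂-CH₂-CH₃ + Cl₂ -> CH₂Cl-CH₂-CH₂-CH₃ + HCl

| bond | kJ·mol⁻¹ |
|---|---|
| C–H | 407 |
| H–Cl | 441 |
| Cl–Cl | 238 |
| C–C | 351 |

D(C–Cl) ≈ 340 kJ/mol

Let D be the C–Cl bond energy.
Σ(broken) = 3×351 + 10×407 + 1×238 = 5361
Σ(formed) = 3×351 + 1×D + 9×407 + 1×441 = 5157 + D
ΔH = Σ(broken) − Σ(formed) = (5361) − (5157 + D) = +204 − D
Setting this equal to −136 kJ gives D = 340 kJ/mol.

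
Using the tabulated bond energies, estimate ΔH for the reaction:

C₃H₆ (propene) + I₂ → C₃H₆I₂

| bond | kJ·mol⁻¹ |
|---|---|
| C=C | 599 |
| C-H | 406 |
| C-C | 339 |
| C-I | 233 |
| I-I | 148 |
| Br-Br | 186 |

Bonds broken (reactants):
  C-C: 1 × 339 = 339
  C-H: 6 × 406 = 2436
  C=C: 1 × 599 = 599
  I-I: 1 × 148 = 148
  Σ(broken) = 3522 kJ
Bonds formed (products):
  C-C: 2 × 339 = 678
  C-H: 6 × 406 = 2436
  C-I: 2 × 233 = 466
  Σ(formed) = 3580 kJ
ΔH = Σ(broken) − Σ(formed) = 3522 − 3580 = −58 kJ

ΔH ≈ −58 kJ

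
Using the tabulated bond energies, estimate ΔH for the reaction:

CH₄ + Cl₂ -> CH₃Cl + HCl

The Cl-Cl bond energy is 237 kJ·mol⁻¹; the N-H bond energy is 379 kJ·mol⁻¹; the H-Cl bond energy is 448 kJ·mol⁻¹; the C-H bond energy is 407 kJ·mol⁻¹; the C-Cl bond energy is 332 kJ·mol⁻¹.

Bonds broken (reactants):
  C-H: 4 × 407 = 1628
  Cl-Cl: 1 × 237 = 237
  Σ(broken) = 1865 kJ
Bonds formed (products):
  C-Cl: 1 × 332 = 332
  C-H: 3 × 407 = 1221
  H-Cl: 1 × 448 = 448
  Σ(formed) = 2001 kJ
ΔH = Σ(broken) − Σ(formed) = 1865 − 2001 = −136 kJ

ΔH ≈ −136 kJ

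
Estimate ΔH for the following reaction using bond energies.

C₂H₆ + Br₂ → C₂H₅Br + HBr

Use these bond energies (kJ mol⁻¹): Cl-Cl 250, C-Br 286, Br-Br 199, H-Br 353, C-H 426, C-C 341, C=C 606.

ΔH ≈ −14 kJ

Bonds broken (reactants):
  Br-Br: 1 × 199 = 199
  C-C: 1 × 341 = 341
  C-H: 6 × 426 = 2556
  Σ(broken) = 3096 kJ
Bonds formed (products):
  C-Br: 1 × 286 = 286
  C-C: 1 × 341 = 341
  C-H: 5 × 426 = 2130
  H-Br: 1 × 353 = 353
  Σ(formed) = 3110 kJ
ΔH = Σ(broken) − Σ(formed) = 3096 − 3110 = −14 kJ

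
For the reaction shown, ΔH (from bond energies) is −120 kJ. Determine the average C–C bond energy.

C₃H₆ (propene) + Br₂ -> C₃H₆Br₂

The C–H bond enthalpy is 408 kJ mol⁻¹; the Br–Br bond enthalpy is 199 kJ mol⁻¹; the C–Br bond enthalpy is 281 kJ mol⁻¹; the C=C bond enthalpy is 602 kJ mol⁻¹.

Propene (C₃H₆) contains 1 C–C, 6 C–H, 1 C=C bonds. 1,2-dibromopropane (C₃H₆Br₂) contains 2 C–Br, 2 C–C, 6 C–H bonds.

Let D be the C–C bond energy.
Σ(broken) = 1×199 + 1×D + 6×408 + 1×602 = 3249 + D
Σ(formed) = 2×281 + 2×D + 6×408 = 3010 + 2D
ΔH = Σ(broken) − Σ(formed) = (3249 + D) − (3010 + 2D) = +239 − D
Setting this equal to −120 kJ gives D = 359 kJ/mol.

D(C–C) ≈ 359 kJ/mol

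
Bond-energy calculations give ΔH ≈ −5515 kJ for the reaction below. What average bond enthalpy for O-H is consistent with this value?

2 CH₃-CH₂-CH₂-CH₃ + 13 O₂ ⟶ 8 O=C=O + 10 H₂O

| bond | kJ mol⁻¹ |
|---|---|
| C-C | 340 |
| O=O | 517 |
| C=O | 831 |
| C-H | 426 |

D(O-H) ≈ 475 kJ/mol

Let D be the O-H bond energy.
Σ(broken) = 6×340 + 20×426 + 13×517 = 17281
Σ(formed) = 16×831 + 20×D = 13296 + 20D
ΔH = Σ(broken) − Σ(formed) = (17281) − (13296 + 20D) = +3985 − 20D
Setting this equal to −5515 kJ gives 20D = 9500, so D = 475 kJ/mol.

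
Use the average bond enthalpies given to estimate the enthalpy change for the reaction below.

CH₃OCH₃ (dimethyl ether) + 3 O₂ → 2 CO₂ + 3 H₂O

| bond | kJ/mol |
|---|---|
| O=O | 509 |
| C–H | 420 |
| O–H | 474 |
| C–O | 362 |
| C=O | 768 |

Bonds broken (reactants):
  C–H: 6 × 420 = 2520
  C–O: 2 × 362 = 724
  O=O: 3 × 509 = 1527
  Σ(broken) = 4771 kJ
Bonds formed (products):
  C=O: 4 × 768 = 3072
  O–H: 6 × 474 = 2844
  Σ(formed) = 5916 kJ
ΔH = Σ(broken) − Σ(formed) = 4771 − 5916 = −1145 kJ

ΔH ≈ −1145 kJ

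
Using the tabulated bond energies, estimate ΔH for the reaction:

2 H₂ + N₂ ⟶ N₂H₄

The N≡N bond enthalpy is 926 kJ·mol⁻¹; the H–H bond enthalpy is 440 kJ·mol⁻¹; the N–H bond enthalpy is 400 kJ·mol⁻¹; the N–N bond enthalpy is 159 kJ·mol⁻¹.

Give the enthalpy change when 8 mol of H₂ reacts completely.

ΔH = +188 kJ

Bonds broken (reactants):
  H–H: 2 × 440 = 880
  N≡N: 1 × 926 = 926
  Σ(broken) = 1806 kJ
Bonds formed (products):
  N–H: 4 × 400 = 1600
  N–N: 1 × 159 = 159
  Σ(formed) = 1759 kJ
ΔH = Σ(broken) − Σ(formed) = 1806 − 1759 = +47 kJ
For 4× the reaction as written: 4 × (+47) = +188 kJ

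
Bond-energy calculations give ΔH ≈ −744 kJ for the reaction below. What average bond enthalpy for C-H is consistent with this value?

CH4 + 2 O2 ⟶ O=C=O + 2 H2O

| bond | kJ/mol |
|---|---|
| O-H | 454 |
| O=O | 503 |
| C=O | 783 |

D(C-H) ≈ 408 kJ/mol

Let D be the C-H bond energy.
Σ(broken) = 4×D + 2×503 = 1006 + 4D
Σ(formed) = 2×783 + 4×454 = 3382
ΔH = Σ(broken) − Σ(formed) = (1006 + 4D) − (3382) = −2376 + 4D
Setting this equal to −744 kJ gives 4D = 1632, so D = 408 kJ/mol.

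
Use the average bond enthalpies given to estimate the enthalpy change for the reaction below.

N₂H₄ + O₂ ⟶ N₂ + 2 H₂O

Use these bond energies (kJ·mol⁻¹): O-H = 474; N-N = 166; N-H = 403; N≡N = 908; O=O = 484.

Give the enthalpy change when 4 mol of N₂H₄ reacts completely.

ΔH = −2168 kJ

Bonds broken (reactants):
  N-H: 4 × 403 = 1612
  N-N: 1 × 166 = 166
  O=O: 1 × 484 = 484
  Σ(broken) = 2262 kJ
Bonds formed (products):
  N≡N: 1 × 908 = 908
  O-H: 4 × 474 = 1896
  Σ(formed) = 2804 kJ
ΔH = Σ(broken) − Σ(formed) = 2262 − 2804 = −542 kJ
For 4× the reaction as written: 4 × (−542) = −2168 kJ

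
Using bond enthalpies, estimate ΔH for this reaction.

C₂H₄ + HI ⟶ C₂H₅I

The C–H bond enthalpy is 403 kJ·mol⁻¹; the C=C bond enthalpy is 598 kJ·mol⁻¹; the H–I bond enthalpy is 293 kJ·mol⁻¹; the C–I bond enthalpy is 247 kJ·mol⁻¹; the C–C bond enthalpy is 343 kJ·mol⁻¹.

Bonds broken (reactants):
  C–H: 4 × 403 = 1612
  C=C: 1 × 598 = 598
  H–I: 1 × 293 = 293
  Σ(broken) = 2503 kJ
Bonds formed (products):
  C–C: 1 × 343 = 343
  C–H: 5 × 403 = 2015
  C–I: 1 × 247 = 247
  Σ(formed) = 2605 kJ
ΔH = Σ(broken) − Σ(formed) = 2503 − 2605 = −102 kJ

ΔH ≈ −102 kJ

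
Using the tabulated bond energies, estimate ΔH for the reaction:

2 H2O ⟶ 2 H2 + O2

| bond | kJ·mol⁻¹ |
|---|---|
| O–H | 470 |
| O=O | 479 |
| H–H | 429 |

ΔH ≈ +543 kJ

Bonds broken (reactants):
  O–H: 4 × 470 = 1880
  Σ(broken) = 1880 kJ
Bonds formed (products):
  H–H: 2 × 429 = 858
  O=O: 1 × 479 = 479
  Σ(formed) = 1337 kJ
ΔH = Σ(broken) − Σ(formed) = 1880 − 1337 = +543 kJ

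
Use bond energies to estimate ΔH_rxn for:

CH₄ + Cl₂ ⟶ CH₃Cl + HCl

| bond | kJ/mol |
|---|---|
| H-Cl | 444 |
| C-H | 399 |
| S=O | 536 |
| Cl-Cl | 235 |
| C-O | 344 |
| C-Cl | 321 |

ΔH ≈ −131 kJ

Bonds broken (reactants):
  C-H: 4 × 399 = 1596
  Cl-Cl: 1 × 235 = 235
  Σ(broken) = 1831 kJ
Bonds formed (products):
  C-Cl: 1 × 321 = 321
  C-H: 3 × 399 = 1197
  H-Cl: 1 × 444 = 444
  Σ(formed) = 1962 kJ
ΔH = Σ(broken) − Σ(formed) = 1831 − 1962 = −131 kJ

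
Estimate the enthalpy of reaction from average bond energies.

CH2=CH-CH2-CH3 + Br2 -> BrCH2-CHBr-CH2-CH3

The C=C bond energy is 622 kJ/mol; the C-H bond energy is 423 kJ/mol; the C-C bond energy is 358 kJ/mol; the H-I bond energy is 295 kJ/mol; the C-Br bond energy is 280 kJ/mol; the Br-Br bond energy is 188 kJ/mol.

ΔH ≈ −108 kJ

Bonds broken (reactants):
  Br-Br: 1 × 188 = 188
  C-C: 2 × 358 = 716
  C-H: 8 × 423 = 3384
  C=C: 1 × 622 = 622
  Σ(broken) = 4910 kJ
Bonds formed (products):
  C-Br: 2 × 280 = 560
  C-C: 3 × 358 = 1074
  C-H: 8 × 423 = 3384
  Σ(formed) = 5018 kJ
ΔH = Σ(broken) − Σ(formed) = 4910 − 5018 = −108 kJ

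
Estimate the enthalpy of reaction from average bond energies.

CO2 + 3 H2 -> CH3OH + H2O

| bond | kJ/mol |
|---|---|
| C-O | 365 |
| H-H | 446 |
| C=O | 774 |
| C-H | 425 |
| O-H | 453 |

ΔH ≈ −113 kJ

Bonds broken (reactants):
  C=O: 2 × 774 = 1548
  H-H: 3 × 446 = 1338
  Σ(broken) = 2886 kJ
Bonds formed (products):
  C-H: 3 × 425 = 1275
  C-O: 1 × 365 = 365
  O-H: 3 × 453 = 1359
  Σ(formed) = 2999 kJ
ΔH = Σ(broken) − Σ(formed) = 2886 − 2999 = −113 kJ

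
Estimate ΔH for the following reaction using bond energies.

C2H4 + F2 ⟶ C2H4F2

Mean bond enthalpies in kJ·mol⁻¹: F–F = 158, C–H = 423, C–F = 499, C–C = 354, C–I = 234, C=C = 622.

ΔH ≈ −572 kJ

Bonds broken (reactants):
  C–H: 4 × 423 = 1692
  C=C: 1 × 622 = 622
  F–F: 1 × 158 = 158
  Σ(broken) = 2472 kJ
Bonds formed (products):
  C–C: 1 × 354 = 354
  C–F: 2 × 499 = 998
  C–H: 4 × 423 = 1692
  Σ(formed) = 3044 kJ
ΔH = Σ(broken) − Σ(formed) = 2472 − 3044 = −572 kJ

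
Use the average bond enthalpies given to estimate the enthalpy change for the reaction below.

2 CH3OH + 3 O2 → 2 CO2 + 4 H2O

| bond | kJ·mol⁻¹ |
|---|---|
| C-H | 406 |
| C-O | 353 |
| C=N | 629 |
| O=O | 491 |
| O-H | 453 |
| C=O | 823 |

Bonds broken (reactants):
  C-H: 6 × 406 = 2436
  C-O: 2 × 353 = 706
  O-H: 2 × 453 = 906
  O=O: 3 × 491 = 1473
  Σ(broken) = 5521 kJ
Bonds formed (products):
  C=O: 4 × 823 = 3292
  O-H: 8 × 453 = 3624
  Σ(formed) = 6916 kJ
ΔH = Σ(broken) − Σ(formed) = 5521 − 6916 = −1395 kJ

ΔH ≈ −1395 kJ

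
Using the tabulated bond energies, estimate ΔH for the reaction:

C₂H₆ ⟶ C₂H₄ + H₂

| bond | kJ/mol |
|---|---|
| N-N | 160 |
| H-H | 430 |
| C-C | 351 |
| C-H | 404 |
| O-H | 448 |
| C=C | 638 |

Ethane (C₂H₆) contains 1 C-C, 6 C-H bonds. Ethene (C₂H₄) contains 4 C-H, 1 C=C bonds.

ΔH ≈ +91 kJ

Bonds broken (reactants):
  C-C: 1 × 351 = 351
  C-H: 6 × 404 = 2424
  Σ(broken) = 2775 kJ
Bonds formed (products):
  C-H: 4 × 404 = 1616
  C=C: 1 × 638 = 638
  H-H: 1 × 430 = 430
  Σ(formed) = 2684 kJ
ΔH = Σ(broken) − Σ(formed) = 2775 − 2684 = +91 kJ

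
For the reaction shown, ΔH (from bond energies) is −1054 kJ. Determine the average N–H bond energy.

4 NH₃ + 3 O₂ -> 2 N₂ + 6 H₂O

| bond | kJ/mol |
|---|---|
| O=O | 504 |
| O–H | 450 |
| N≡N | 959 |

Let D be the N–H bond energy.
Σ(broken) = 12×D + 3×504 = 1512 + 12D
Σ(formed) = 2×959 + 12×450 = 7318
ΔH = Σ(broken) − Σ(formed) = (1512 + 12D) − (7318) = −5806 + 12D
Setting this equal to −1054 kJ gives 12D = 4752, so D = 396 kJ/mol.

D(N–H) ≈ 396 kJ/mol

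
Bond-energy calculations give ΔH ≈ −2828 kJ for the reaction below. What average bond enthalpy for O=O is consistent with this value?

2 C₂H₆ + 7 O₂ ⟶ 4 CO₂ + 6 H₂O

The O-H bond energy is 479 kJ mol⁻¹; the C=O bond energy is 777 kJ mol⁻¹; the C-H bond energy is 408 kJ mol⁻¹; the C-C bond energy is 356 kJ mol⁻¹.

D(O=O) ≈ 504 kJ/mol

Let D be the O=O bond energy.
Σ(broken) = 2×356 + 12×408 + 7×D = 5608 + 7D
Σ(formed) = 8×777 + 12×479 = 11964
ΔH = Σ(broken) − Σ(formed) = (5608 + 7D) − (11964) = −6356 + 7D
Setting this equal to −2828 kJ gives 7D = 3528, so D = 504 kJ/mol.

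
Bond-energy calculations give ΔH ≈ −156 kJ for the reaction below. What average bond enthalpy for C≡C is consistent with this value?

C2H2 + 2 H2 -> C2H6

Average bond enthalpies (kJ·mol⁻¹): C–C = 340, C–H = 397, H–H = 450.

Let D be the C≡C bond energy.
Σ(broken) = 1×D + 2×397 + 2×450 = 1694 + D
Σ(formed) = 1×340 + 6×397 = 2722
ΔH = Σ(broken) − Σ(formed) = (1694 + D) − (2722) = −1028 + D
Setting this equal to −156 kJ gives D = 872 kJ/mol.

D(C≡C) ≈ 872 kJ/mol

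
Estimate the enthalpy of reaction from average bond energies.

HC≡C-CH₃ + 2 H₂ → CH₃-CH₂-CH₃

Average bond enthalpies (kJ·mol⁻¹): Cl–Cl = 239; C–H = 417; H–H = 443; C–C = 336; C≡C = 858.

ΔH ≈ −260 kJ

Bonds broken (reactants):
  C≡C: 1 × 858 = 858
  C–C: 1 × 336 = 336
  C–H: 4 × 417 = 1668
  H–H: 2 × 443 = 886
  Σ(broken) = 3748 kJ
Bonds formed (products):
  C–C: 2 × 336 = 672
  C–H: 8 × 417 = 3336
  Σ(formed) = 4008 kJ
ΔH = Σ(broken) − Σ(formed) = 3748 − 4008 = −260 kJ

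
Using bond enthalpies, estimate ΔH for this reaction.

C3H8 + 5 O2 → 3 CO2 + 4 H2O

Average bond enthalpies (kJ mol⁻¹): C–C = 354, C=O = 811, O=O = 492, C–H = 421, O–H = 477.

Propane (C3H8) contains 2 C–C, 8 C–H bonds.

ΔH ≈ −2146 kJ

Bonds broken (reactants):
  C–C: 2 × 354 = 708
  C–H: 8 × 421 = 3368
  O=O: 5 × 492 = 2460
  Σ(broken) = 6536 kJ
Bonds formed (products):
  C=O: 6 × 811 = 4866
  O–H: 8 × 477 = 3816
  Σ(formed) = 8682 kJ
ΔH = Σ(broken) − Σ(formed) = 6536 − 8682 = −2146 kJ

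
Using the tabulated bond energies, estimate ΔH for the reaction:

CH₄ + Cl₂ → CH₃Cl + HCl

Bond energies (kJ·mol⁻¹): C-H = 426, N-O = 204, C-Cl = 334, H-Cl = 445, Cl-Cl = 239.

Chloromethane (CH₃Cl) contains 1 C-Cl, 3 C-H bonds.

Bonds broken (reactants):
  C-H: 4 × 426 = 1704
  Cl-Cl: 1 × 239 = 239
  Σ(broken) = 1943 kJ
Bonds formed (products):
  C-Cl: 1 × 334 = 334
  C-H: 3 × 426 = 1278
  H-Cl: 1 × 445 = 445
  Σ(formed) = 2057 kJ
ΔH = Σ(broken) − Σ(formed) = 1943 − 2057 = −114 kJ

ΔH ≈ −114 kJ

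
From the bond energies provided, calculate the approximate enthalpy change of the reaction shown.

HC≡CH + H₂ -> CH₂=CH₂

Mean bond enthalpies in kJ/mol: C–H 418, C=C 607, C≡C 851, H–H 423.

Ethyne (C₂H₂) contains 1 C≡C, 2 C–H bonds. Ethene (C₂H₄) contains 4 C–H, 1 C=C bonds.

ΔH ≈ −169 kJ

Bonds broken (reactants):
  C≡C: 1 × 851 = 851
  C–H: 2 × 418 = 836
  H–H: 1 × 423 = 423
  Σ(broken) = 2110 kJ
Bonds formed (products):
  C–H: 4 × 418 = 1672
  C=C: 1 × 607 = 607
  Σ(formed) = 2279 kJ
ΔH = Σ(broken) − Σ(formed) = 2110 − 2279 = −169 kJ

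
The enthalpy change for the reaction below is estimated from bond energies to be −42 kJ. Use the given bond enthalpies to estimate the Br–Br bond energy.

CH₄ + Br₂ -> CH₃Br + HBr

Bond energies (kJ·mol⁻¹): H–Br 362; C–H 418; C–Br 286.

Let D be the Br–Br bond energy.
Σ(broken) = 1×D + 4×418 = 1672 + D
Σ(formed) = 1×286 + 3×418 + 1×362 = 1902
ΔH = Σ(broken) − Σ(formed) = (1672 + D) − (1902) = −230 + D
Setting this equal to −42 kJ gives D = 188 kJ/mol.

D(Br–Br) ≈ 188 kJ/mol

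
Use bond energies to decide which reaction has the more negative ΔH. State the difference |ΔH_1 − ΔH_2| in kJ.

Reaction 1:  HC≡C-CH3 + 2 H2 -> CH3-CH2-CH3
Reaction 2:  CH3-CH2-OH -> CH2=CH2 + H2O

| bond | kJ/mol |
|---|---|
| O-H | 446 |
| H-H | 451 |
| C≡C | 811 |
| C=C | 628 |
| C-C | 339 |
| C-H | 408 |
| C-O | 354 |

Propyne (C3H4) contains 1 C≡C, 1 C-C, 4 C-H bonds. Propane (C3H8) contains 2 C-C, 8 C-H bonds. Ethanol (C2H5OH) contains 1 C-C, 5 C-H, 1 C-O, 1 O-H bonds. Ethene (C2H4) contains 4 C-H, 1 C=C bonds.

Reaction 1:
  Bonds broken (reactants):
    C≡C: 1 × 811 = 811
    C-C: 1 × 339 = 339
    C-H: 4 × 408 = 1632
    H-H: 2 × 451 = 902
    Σ(broken) = 3684 kJ
  Bonds formed (products):
    C-C: 2 × 339 = 678
    C-H: 8 × 408 = 3264
    Σ(formed) = 3942 kJ
  ΔH_1 = 3684 − 3942 = −258 kJ
Reaction 2:
  Bonds broken (reactants):
    C-C: 1 × 339 = 339
    C-H: 5 × 408 = 2040
    C-O: 1 × 354 = 354
    O-H: 1 × 446 = 446
    Σ(broken) = 3179 kJ
  Bonds formed (products):
    C-H: 4 × 408 = 1632
    C=C: 1 × 628 = 628
    O-H: 2 × 446 = 892
    Σ(formed) = 3152 kJ
  ΔH_2 = 3179 − 3152 = +27 kJ
ΔH_1 − ΔH_2 = −285 kJ, so reaction 1 has the more negative ΔH; |ΔH_1 − ΔH_2| = 285 kJ.

Reaction 1, by 285 kJ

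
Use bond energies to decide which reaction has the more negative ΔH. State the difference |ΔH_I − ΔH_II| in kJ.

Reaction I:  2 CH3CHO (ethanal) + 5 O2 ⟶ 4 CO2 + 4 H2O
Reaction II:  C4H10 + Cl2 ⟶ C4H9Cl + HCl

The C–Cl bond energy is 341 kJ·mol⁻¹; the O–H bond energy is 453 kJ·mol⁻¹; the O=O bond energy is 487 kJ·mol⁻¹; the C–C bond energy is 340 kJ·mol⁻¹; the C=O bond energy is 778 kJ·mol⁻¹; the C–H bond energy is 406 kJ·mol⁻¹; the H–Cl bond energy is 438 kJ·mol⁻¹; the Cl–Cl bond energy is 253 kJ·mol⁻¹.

Reaction I, by 1809 kJ

Reaction I:
  Bonds broken (reactants):
    C–C: 2 × 340 = 680
    C–H: 8 × 406 = 3248
    C=O: 2 × 778 = 1556
    O=O: 5 × 487 = 2435
    Σ(broken) = 7919 kJ
  Bonds formed (products):
    C=O: 8 × 778 = 6224
    O–H: 8 × 453 = 3624
    Σ(formed) = 9848 kJ
  ΔH_I = 7919 − 9848 = −1929 kJ
Reaction II:
  Bonds broken (reactants):
    C–C: 3 × 340 = 1020
    C–H: 10 × 406 = 4060
    Cl–Cl: 1 × 253 = 253
    Σ(broken) = 5333 kJ
  Bonds formed (products):
    C–C: 3 × 340 = 1020
    C–Cl: 1 × 341 = 341
    C–H: 9 × 406 = 3654
    H–Cl: 1 × 438 = 438
    Σ(formed) = 5453 kJ
  ΔH_II = 5333 − 5453 = −120 kJ
ΔH_I − ΔH_II = −1809 kJ, so reaction I has the more negative ΔH; |ΔH_I − ΔH_II| = 1809 kJ.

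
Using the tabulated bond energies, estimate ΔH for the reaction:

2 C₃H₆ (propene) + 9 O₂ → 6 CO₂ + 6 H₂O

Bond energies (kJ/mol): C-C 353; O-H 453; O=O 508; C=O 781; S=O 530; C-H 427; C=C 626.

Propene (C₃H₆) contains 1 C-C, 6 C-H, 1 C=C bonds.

Bonds broken (reactants):
  C-C: 2 × 353 = 706
  C-H: 12 × 427 = 5124
  C=C: 2 × 626 = 1252
  O=O: 9 × 508 = 4572
  Σ(broken) = 11654 kJ
Bonds formed (products):
  C=O: 12 × 781 = 9372
  O-H: 12 × 453 = 5436
  Σ(formed) = 14808 kJ
ΔH = Σ(broken) − Σ(formed) = 11654 − 14808 = −3154 kJ

ΔH ≈ −3154 kJ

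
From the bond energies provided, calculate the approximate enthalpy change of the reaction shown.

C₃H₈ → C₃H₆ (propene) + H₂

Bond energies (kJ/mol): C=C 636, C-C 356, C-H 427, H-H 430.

Bonds broken (reactants):
  C-C: 2 × 356 = 712
  C-H: 8 × 427 = 3416
  Σ(broken) = 4128 kJ
Bonds formed (products):
  C-C: 1 × 356 = 356
  C-H: 6 × 427 = 2562
  C=C: 1 × 636 = 636
  H-H: 1 × 430 = 430
  Σ(formed) = 3984 kJ
ΔH = Σ(broken) − Σ(formed) = 4128 − 3984 = +144 kJ

ΔH ≈ +144 kJ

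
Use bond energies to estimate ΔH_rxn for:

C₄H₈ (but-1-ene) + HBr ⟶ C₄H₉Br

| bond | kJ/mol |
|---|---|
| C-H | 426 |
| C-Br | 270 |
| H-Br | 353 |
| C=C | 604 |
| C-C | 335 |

ΔH ≈ −74 kJ

Bonds broken (reactants):
  C-C: 2 × 335 = 670
  C-H: 8 × 426 = 3408
  C=C: 1 × 604 = 604
  H-Br: 1 × 353 = 353
  Σ(broken) = 5035 kJ
Bonds formed (products):
  C-Br: 1 × 270 = 270
  C-C: 3 × 335 = 1005
  C-H: 9 × 426 = 3834
  Σ(formed) = 5109 kJ
ΔH = Σ(broken) − Σ(formed) = 5035 − 5109 = −74 kJ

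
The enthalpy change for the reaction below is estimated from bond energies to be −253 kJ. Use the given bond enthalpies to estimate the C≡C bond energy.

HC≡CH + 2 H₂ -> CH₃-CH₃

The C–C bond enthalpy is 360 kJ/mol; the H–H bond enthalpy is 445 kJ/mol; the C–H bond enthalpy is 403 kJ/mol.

Let D be the C≡C bond energy.
Σ(broken) = 1×D + 2×403 + 2×445 = 1696 + D
Σ(formed) = 1×360 + 6×403 = 2778
ΔH = Σ(broken) − Σ(formed) = (1696 + D) − (2778) = −1082 + D
Setting this equal to −253 kJ gives D = 829 kJ/mol.

D(C≡C) ≈ 829 kJ/mol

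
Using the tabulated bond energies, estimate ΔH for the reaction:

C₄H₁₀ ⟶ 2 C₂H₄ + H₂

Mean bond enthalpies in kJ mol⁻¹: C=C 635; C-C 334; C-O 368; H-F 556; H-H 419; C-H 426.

Bonds broken (reactants):
  C-C: 3 × 334 = 1002
  C-H: 10 × 426 = 4260
  Σ(broken) = 5262 kJ
Bonds formed (products):
  C-H: 8 × 426 = 3408
  C=C: 2 × 635 = 1270
  H-H: 1 × 419 = 419
  Σ(formed) = 5097 kJ
ΔH = Σ(broken) − Σ(formed) = 5262 − 5097 = +165 kJ

ΔH ≈ +165 kJ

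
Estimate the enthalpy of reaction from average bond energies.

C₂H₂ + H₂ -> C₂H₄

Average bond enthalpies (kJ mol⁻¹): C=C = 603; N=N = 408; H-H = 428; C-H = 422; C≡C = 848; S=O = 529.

Bonds broken (reactants):
  C≡C: 1 × 848 = 848
  C-H: 2 × 422 = 844
  H-H: 1 × 428 = 428
  Σ(broken) = 2120 kJ
Bonds formed (products):
  C-H: 4 × 422 = 1688
  C=C: 1 × 603 = 603
  Σ(formed) = 2291 kJ
ΔH = Σ(broken) − Σ(formed) = 2120 − 2291 = −171 kJ

ΔH ≈ −171 kJ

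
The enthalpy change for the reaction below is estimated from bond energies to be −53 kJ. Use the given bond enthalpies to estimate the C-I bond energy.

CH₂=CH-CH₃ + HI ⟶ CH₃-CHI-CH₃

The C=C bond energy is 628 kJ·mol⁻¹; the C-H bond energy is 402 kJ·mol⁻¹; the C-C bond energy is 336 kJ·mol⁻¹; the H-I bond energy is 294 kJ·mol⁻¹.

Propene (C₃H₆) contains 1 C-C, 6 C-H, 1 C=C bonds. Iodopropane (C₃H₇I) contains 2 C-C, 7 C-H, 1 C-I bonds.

Let D be the C-I bond energy.
Σ(broken) = 1×336 + 6×402 + 1×628 + 1×294 = 3670
Σ(formed) = 2×336 + 7×402 + 1×D = 3486 + D
ΔH = Σ(broken) − Σ(formed) = (3670) − (3486 + D) = +184 − D
Setting this equal to −53 kJ gives D = 237 kJ/mol.

D(C-I) ≈ 237 kJ/mol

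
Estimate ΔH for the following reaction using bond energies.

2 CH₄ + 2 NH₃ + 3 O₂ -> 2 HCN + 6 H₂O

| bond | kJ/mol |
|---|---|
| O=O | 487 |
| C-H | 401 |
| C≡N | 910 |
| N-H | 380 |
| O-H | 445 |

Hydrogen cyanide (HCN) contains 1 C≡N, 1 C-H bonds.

Bonds broken (reactants):
  C-H: 8 × 401 = 3208
  N-H: 6 × 380 = 2280
  O=O: 3 × 487 = 1461
  Σ(broken) = 6949 kJ
Bonds formed (products):
  C≡N: 2 × 910 = 1820
  C-H: 2 × 401 = 802
  O-H: 12 × 445 = 5340
  Σ(formed) = 7962 kJ
ΔH = Σ(broken) − Σ(formed) = 6949 − 7962 = −1013 kJ

ΔH ≈ −1013 kJ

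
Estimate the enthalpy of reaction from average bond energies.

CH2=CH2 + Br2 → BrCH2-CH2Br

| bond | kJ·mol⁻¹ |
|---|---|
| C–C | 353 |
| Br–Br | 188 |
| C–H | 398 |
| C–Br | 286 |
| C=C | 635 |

ΔH ≈ −102 kJ

Bonds broken (reactants):
  Br–Br: 1 × 188 = 188
  C–H: 4 × 398 = 1592
  C=C: 1 × 635 = 635
  Σ(broken) = 2415 kJ
Bonds formed (products):
  C–Br: 2 × 286 = 572
  C–C: 1 × 353 = 353
  C–H: 4 × 398 = 1592
  Σ(formed) = 2517 kJ
ΔH = Σ(broken) − Σ(formed) = 2415 − 2517 = −102 kJ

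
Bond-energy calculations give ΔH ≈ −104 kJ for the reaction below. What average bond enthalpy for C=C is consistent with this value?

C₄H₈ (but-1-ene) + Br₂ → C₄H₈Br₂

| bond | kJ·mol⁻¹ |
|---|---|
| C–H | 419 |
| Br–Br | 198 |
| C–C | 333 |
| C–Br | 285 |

D(C=C) ≈ 601 kJ/mol

Let D be the C=C bond energy.
Σ(broken) = 1×198 + 2×333 + 8×419 + 1×D = 4216 + D
Σ(formed) = 2×285 + 3×333 + 8×419 = 4921
ΔH = Σ(broken) − Σ(formed) = (4216 + D) − (4921) = −705 + D
Setting this equal to −104 kJ gives D = 601 kJ/mol.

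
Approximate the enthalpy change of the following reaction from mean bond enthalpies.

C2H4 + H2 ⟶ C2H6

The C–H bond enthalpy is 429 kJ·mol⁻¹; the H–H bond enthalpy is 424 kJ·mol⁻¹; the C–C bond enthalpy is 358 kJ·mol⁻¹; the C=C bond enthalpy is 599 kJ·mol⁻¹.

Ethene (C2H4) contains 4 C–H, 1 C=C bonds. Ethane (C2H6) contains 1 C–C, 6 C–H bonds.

ΔH ≈ −193 kJ

Bonds broken (reactants):
  C–H: 4 × 429 = 1716
  C=C: 1 × 599 = 599
  H–H: 1 × 424 = 424
  Σ(broken) = 2739 kJ
Bonds formed (products):
  C–C: 1 × 358 = 358
  C–H: 6 × 429 = 2574
  Σ(formed) = 2932 kJ
ΔH = Σ(broken) − Σ(formed) = 2739 − 2932 = −193 kJ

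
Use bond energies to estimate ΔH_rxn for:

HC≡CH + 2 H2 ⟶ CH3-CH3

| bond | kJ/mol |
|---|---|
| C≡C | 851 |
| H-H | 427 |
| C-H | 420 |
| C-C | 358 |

Bonds broken (reactants):
  C≡C: 1 × 851 = 851
  C-H: 2 × 420 = 840
  H-H: 2 × 427 = 854
  Σ(broken) = 2545 kJ
Bonds formed (products):
  C-C: 1 × 358 = 358
  C-H: 6 × 420 = 2520
  Σ(formed) = 2878 kJ
ΔH = Σ(broken) − Σ(formed) = 2545 − 2878 = −333 kJ

ΔH ≈ −333 kJ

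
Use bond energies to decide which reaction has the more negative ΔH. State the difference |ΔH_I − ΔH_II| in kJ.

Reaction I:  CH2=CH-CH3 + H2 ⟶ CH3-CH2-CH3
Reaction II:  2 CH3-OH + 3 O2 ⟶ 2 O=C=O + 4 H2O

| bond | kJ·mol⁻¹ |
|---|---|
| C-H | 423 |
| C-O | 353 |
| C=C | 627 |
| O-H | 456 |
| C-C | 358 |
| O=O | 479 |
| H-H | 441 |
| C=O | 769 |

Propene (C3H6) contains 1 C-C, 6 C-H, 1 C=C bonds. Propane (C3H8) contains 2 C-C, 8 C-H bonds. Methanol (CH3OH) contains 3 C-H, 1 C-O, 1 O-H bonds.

Reaction I:
  Bonds broken (reactants):
    C-C: 1 × 358 = 358
    C-H: 6 × 423 = 2538
    C=C: 1 × 627 = 627
    H-H: 1 × 441 = 441
    Σ(broken) = 3964 kJ
  Bonds formed (products):
    C-C: 2 × 358 = 716
    C-H: 8 × 423 = 3384
    Σ(formed) = 4100 kJ
  ΔH_I = 3964 − 4100 = −136 kJ
Reaction II:
  Bonds broken (reactants):
    C-H: 6 × 423 = 2538
    C-O: 2 × 353 = 706
    O-H: 2 × 456 = 912
    O=O: 3 × 479 = 1437
    Σ(broken) = 5593 kJ
  Bonds formed (products):
    C=O: 4 × 769 = 3076
    O-H: 8 × 456 = 3648
    Σ(formed) = 6724 kJ
  ΔH_II = 5593 − 6724 = −1131 kJ
ΔH_I − ΔH_II = +995 kJ, so reaction II has the more negative ΔH; |ΔH_I − ΔH_II| = 995 kJ.

Reaction II, by 995 kJ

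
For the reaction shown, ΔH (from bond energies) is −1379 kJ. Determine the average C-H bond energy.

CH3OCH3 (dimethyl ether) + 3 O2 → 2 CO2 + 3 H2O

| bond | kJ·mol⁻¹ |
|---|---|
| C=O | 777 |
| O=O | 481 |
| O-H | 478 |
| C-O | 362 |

D(C-H) ≈ 405 kJ/mol

Let D be the C-H bond energy.
Σ(broken) = 6×D + 2×362 + 3×481 = 2167 + 6D
Σ(formed) = 4×777 + 6×478 = 5976
ΔH = Σ(broken) − Σ(formed) = (2167 + 6D) − (5976) = −3809 + 6D
Setting this equal to −1379 kJ gives 6D = 2430, so D = 405 kJ/mol.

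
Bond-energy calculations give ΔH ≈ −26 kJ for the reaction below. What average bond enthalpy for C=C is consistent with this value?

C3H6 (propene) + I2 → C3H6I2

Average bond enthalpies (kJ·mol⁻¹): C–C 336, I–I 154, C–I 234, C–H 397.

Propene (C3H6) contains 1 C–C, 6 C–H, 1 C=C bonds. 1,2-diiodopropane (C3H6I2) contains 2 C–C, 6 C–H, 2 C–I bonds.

D(C=C) ≈ 624 kJ/mol

Let D be the C=C bond energy.
Σ(broken) = 1×336 + 6×397 + 1×D + 1×154 = 2872 + D
Σ(formed) = 2×336 + 6×397 + 2×234 = 3522
ΔH = Σ(broken) − Σ(formed) = (2872 + D) − (3522) = −650 + D
Setting this equal to −26 kJ gives D = 624 kJ/mol.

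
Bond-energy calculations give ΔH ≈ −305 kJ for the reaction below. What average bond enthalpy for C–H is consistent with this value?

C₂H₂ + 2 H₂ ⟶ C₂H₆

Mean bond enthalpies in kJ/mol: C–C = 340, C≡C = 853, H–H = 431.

D(C–H) ≈ 420 kJ/mol

Let D be the C–H bond energy.
Σ(broken) = 1×853 + 2×D + 2×431 = 1715 + 2D
Σ(formed) = 1×340 + 6×D = 340 + 6D
ΔH = Σ(broken) − Σ(formed) = (1715 + 2D) − (340 + 6D) = +1375 − 4D
Setting this equal to −305 kJ gives 4D = 1680, so D = 420 kJ/mol.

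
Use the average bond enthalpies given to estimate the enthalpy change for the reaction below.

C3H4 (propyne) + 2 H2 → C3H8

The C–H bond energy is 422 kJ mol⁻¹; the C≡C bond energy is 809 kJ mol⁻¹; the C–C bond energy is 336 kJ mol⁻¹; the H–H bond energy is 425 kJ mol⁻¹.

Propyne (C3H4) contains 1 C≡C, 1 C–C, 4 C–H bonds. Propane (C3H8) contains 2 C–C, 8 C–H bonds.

Bonds broken (reactants):
  C≡C: 1 × 809 = 809
  C–C: 1 × 336 = 336
  C–H: 4 × 422 = 1688
  H–H: 2 × 425 = 850
  Σ(broken) = 3683 kJ
Bonds formed (products):
  C–C: 2 × 336 = 672
  C–H: 8 × 422 = 3376
  Σ(formed) = 4048 kJ
ΔH = Σ(broken) − Σ(formed) = 3683 − 4048 = −365 kJ

ΔH ≈ −365 kJ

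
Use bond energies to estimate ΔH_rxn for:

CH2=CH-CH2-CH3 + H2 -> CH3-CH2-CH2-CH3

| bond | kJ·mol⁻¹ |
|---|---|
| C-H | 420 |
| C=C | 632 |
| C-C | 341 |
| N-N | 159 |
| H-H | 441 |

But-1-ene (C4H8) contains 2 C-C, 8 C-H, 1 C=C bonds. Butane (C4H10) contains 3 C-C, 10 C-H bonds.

Bonds broken (reactants):
  C-C: 2 × 341 = 682
  C-H: 8 × 420 = 3360
  C=C: 1 × 632 = 632
  H-H: 1 × 441 = 441
  Σ(broken) = 5115 kJ
Bonds formed (products):
  C-C: 3 × 341 = 1023
  C-H: 10 × 420 = 4200
  Σ(formed) = 5223 kJ
ΔH = Σ(broken) − Σ(formed) = 5115 − 5223 = −108 kJ

ΔH ≈ −108 kJ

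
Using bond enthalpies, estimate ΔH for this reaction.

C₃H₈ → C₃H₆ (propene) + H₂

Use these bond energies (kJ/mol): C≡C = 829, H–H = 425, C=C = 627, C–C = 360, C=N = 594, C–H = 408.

Bonds broken (reactants):
  C–C: 2 × 360 = 720
  C–H: 8 × 408 = 3264
  Σ(broken) = 3984 kJ
Bonds formed (products):
  C–C: 1 × 360 = 360
  C–H: 6 × 408 = 2448
  C=C: 1 × 627 = 627
  H–H: 1 × 425 = 425
  Σ(formed) = 3860 kJ
ΔH = Σ(broken) − Σ(formed) = 3984 − 3860 = +124 kJ

ΔH ≈ +124 kJ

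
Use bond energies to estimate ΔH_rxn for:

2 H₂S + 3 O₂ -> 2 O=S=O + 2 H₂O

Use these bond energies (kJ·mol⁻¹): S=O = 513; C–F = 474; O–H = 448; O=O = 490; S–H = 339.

ΔH ≈ −1018 kJ

Bonds broken (reactants):
  O=O: 3 × 490 = 1470
  S–H: 4 × 339 = 1356
  Σ(broken) = 2826 kJ
Bonds formed (products):
  O–H: 4 × 448 = 1792
  S=O: 4 × 513 = 2052
  Σ(formed) = 3844 kJ
ΔH = Σ(broken) − Σ(formed) = 2826 − 3844 = −1018 kJ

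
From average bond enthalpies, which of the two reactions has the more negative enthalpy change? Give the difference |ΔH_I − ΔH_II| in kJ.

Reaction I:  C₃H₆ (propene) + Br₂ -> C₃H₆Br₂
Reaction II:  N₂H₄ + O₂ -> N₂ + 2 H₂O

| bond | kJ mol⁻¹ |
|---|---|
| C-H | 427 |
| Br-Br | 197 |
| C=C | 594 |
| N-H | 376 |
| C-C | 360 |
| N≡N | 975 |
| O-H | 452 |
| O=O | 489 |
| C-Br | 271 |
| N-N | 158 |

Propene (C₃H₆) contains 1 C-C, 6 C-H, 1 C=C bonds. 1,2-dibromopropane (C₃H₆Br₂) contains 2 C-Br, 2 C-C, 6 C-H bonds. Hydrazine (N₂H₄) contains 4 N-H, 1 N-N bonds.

Reaction II, by 521 kJ

Reaction I:
  Bonds broken (reactants):
    Br-Br: 1 × 197 = 197
    C-C: 1 × 360 = 360
    C-H: 6 × 427 = 2562
    C=C: 1 × 594 = 594
    Σ(broken) = 3713 kJ
  Bonds formed (products):
    C-Br: 2 × 271 = 542
    C-C: 2 × 360 = 720
    C-H: 6 × 427 = 2562
    Σ(formed) = 3824 kJ
  ΔH_I = 3713 − 3824 = −111 kJ
Reaction II:
  Bonds broken (reactants):
    N-H: 4 × 376 = 1504
    N-N: 1 × 158 = 158
    O=O: 1 × 489 = 489
    Σ(broken) = 2151 kJ
  Bonds formed (products):
    N≡N: 1 × 975 = 975
    O-H: 4 × 452 = 1808
    Σ(formed) = 2783 kJ
  ΔH_II = 2151 − 2783 = −632 kJ
ΔH_I − ΔH_II = +521 kJ, so reaction II has the more negative ΔH; |ΔH_I − ΔH_II| = 521 kJ.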